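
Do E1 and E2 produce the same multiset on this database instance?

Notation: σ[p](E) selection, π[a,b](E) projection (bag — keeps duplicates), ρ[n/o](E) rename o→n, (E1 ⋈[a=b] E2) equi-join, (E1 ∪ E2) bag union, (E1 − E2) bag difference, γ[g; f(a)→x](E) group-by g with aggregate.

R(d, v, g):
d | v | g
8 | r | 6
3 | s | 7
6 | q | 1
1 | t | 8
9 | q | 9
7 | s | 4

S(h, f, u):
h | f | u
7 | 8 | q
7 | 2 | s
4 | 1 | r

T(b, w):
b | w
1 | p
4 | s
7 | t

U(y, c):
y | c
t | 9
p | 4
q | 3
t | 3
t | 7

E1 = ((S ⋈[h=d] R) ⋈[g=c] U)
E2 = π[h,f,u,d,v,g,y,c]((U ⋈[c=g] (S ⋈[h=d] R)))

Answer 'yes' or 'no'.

E1 per-node cardinality:
  S → 3
  R → 6
  (S ⋈[h=d] R) → 2
  U → 5
  ((S ⋈[h=d] R) ⋈[g=c] U) → 2
E2 per-node cardinality:
  U → 5
  S → 3
  R → 6
  (S ⋈[h=d] R) → 2
  (U ⋈[c=g] (S ⋈[h=d] R)) → 2
  π[h,f,u,d,v,g,y,c]((U ⋈[c=g] (S ⋈[h=d] R))) → 2

E1 and E2 produce the same multiset:
h | f | u | d | v | g | y | c
7 | 2 | s | 7 | s | 4 | p | 4
7 | 8 | q | 7 | s | 4 | p | 4

yes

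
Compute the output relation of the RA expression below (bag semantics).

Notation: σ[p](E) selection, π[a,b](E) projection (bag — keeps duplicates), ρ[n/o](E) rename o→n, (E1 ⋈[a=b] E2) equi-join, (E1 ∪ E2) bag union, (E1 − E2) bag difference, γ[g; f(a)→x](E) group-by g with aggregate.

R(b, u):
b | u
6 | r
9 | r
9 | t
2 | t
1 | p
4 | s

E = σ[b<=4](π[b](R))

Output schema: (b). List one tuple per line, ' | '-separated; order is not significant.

Row counts bottom-up:
  R → 6
  π[b](R) → 6
  σ[b<=4](π[b](R)) → 3

== RESULT ==
b
1
2
4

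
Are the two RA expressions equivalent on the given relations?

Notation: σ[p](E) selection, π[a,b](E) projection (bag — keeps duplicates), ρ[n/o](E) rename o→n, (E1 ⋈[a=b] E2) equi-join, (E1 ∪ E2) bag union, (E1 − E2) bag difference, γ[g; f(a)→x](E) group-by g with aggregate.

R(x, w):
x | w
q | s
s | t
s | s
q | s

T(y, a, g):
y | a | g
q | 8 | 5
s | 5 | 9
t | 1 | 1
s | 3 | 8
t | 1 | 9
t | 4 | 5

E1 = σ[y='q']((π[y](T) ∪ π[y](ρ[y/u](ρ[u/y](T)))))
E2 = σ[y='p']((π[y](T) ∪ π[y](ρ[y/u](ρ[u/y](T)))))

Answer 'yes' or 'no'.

E1 row counts bottom-up:
  T → 6
  π[y](T) → 6
  T → 6
  ρ[u/y](T) → 6
  ρ[y/u](ρ[u/y](T)) → 6
  π[y](ρ[y/u](ρ[u/y](T))) → 6
  (π[y](T) ∪ π[y](ρ[y/u](ρ[u/y](T)))) → 12
  σ[y='q']((π[y](T) ∪ π[y](ρ[y/u](ρ[u/y](T))))) → 2
E2 row counts bottom-up:
  T → 6
  π[y](T) → 6
  T → 6
  ρ[u/y](T) → 6
  ρ[y/u](ρ[u/y](T)) → 6
  π[y](ρ[y/u](ρ[u/y](T))) → 6
  (π[y](T) ∪ π[y](ρ[y/u](ρ[u/y](T)))) → 12
  σ[y='p']((π[y](T) ∪ π[y](ρ[y/u](ρ[u/y](T))))) → 0

E1 result:
y
q
q
E2 result:
y
(0 rows)
Witness: ('q',) appears 2× in E1 but 0× in E2.

no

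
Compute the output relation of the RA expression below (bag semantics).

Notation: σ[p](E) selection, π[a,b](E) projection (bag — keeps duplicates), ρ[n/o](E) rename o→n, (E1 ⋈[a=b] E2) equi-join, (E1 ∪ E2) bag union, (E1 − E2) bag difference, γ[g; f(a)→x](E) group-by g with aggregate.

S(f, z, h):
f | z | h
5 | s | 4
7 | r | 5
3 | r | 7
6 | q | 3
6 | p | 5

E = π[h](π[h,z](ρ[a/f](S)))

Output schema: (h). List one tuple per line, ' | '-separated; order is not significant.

Per-node cardinality:
  S → 5
  ρ[a/f](S) → 5
  π[h,z](ρ[a/f](S)) → 5
  π[h](π[h,z](ρ[a/f](S))) → 5

== RESULT ==
h
3
4
5
5
7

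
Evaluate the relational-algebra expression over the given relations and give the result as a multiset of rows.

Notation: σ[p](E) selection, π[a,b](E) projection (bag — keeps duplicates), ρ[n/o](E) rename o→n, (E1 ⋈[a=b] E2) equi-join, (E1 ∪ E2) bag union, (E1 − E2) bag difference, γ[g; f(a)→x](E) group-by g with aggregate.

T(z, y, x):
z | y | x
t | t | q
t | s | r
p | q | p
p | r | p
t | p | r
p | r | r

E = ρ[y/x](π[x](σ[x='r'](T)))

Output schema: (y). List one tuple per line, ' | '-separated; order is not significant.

Stepwise |·|:
  T → 6
  σ[x='r'](T) → 3
  π[x](σ[x='r'](T)) → 3
  ρ[y/x](π[x](σ[x='r'](T))) → 3

== RESULT ==
y
r
r
r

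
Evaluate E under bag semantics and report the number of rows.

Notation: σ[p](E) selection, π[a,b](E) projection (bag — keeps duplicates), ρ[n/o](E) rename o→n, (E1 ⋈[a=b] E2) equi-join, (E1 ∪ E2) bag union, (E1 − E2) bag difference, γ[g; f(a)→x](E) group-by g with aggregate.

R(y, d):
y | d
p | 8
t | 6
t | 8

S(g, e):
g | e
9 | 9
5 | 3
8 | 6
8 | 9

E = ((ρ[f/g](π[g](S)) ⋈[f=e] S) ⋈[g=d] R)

Subexpression sizes:
  S → 4
  π[g](S) → 4
  ρ[f/g](π[g](S)) → 4
  S → 4
  (ρ[f/g](π[g](S)) ⋈[f=e] S) → 2
  R → 3
  ((ρ[f/g](π[g](S)) ⋈[f=e] S) ⋈[g=d] R) → 2

|E| = 2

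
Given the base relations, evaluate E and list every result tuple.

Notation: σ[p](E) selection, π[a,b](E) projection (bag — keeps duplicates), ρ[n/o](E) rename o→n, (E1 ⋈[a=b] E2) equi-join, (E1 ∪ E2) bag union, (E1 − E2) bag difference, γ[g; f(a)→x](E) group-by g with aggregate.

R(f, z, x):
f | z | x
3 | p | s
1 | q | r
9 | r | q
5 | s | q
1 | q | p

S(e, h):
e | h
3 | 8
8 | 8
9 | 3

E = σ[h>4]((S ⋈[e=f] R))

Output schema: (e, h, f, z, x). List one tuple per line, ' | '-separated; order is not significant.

Per-node cardinality:
  S → 3
  R → 5
  (S ⋈[e=f] R) → 2
  σ[h>4]((S ⋈[e=f] R)) → 1

== RESULT ==
e | h | f | z | x
3 | 8 | 3 | p | s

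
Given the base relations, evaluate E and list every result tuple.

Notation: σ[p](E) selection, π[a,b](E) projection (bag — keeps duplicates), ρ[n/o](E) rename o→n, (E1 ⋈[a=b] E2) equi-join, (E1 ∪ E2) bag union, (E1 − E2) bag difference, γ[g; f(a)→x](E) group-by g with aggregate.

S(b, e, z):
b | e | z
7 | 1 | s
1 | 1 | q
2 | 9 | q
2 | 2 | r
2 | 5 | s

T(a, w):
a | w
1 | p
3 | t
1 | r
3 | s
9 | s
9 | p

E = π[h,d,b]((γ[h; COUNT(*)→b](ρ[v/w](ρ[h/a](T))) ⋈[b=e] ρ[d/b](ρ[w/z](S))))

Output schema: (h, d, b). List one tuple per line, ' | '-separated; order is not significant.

Per-node cardinality:
  T → 6
  ρ[h/a](T) → 6
  ρ[v/w](ρ[h/a](T)) → 6
  γ[h; COUNT(*)→b](ρ[v/w](ρ[h/a](T))) → 3
  S → 5
  ρ[w/z](S) → 5
  ρ[d/b](ρ[w/z](S)) → 5
  (γ[h; COUNT(*)→b](ρ[v/w](ρ[h/a](T))) ⋈[b=e] ρ[d/b](ρ[w/z](S))) → 3
  π[h,d,b]((γ[h; COUNT(*)→b](ρ[v/w](ρ[h/a](T))) ⋈[b=e] ρ[d/b](ρ[w/z](S)))) → 3

== RESULT ==
h | d | b
1 | 2 | 2
3 | 2 | 2
9 | 2 | 2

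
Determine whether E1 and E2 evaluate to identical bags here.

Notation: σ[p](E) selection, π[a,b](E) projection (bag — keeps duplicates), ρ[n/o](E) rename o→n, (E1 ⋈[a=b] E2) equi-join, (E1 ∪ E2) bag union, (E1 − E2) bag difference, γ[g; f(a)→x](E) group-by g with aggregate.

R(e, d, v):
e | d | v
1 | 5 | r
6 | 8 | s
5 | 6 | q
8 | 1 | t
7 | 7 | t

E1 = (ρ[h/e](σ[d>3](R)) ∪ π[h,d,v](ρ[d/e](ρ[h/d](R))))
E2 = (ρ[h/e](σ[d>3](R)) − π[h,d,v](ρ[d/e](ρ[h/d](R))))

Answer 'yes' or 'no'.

E1 stepwise |·|:
  R → 5
  σ[d>3](R) → 4
  ρ[h/e](σ[d>3](R)) → 4
  R → 5
  ρ[h/d](R) → 5
  ρ[d/e](ρ[h/d](R)) → 5
  π[h,d,v](ρ[d/e](ρ[h/d](R))) → 5
  (ρ[h/e](σ[d>3](R)) ∪ π[h,d,v](ρ[d/e](ρ[h/d](R)))) → 9
E2 stepwise |·|:
  R → 5
  σ[d>3](R) → 4
  ρ[h/e](σ[d>3](R)) → 4
  R → 5
  ρ[h/d](R) → 5
  ρ[d/e](ρ[h/d](R)) → 5
  π[h,d,v](ρ[d/e](ρ[h/d](R))) → 5
  (ρ[h/e](σ[d>3](R)) − π[h,d,v](ρ[d/e](ρ[h/d](R)))) → 3

E1 result:
h | d | v
1 | 5 | r
1 | 8 | t
5 | 1 | r
5 | 6 | q
6 | 5 | q
6 | 8 | s
7 | 7 | t
7 | 7 | t
8 | 6 | s
E2 result:
h | d | v
1 | 5 | r
5 | 6 | q
6 | 8 | s
Witness: (1, 8, 't') appears 1× in E1 but 0× in E2.

no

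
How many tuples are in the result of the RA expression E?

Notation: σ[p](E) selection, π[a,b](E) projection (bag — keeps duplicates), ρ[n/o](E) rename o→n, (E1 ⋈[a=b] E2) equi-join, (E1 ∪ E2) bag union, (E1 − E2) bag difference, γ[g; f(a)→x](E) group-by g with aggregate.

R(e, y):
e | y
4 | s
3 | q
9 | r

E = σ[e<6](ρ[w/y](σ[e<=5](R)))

Stepwise |·|:
  R → 3
  σ[e<=5](R) → 2
  ρ[w/y](σ[e<=5](R)) → 2
  σ[e<6](ρ[w/y](σ[e<=5](R))) → 2

|E| = 2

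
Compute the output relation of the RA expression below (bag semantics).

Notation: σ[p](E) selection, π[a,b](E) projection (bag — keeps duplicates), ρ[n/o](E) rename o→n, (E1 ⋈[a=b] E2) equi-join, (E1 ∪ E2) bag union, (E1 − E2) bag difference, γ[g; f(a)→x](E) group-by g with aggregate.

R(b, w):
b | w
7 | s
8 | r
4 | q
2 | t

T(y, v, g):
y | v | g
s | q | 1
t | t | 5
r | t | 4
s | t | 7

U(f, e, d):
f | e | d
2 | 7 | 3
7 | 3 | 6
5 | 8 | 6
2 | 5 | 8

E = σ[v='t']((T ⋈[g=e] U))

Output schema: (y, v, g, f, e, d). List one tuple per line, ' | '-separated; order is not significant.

Subexpression sizes:
  T → 4
  U → 4
  (T ⋈[g=e] U) → 2
  σ[v='t']((T ⋈[g=e] U)) → 2

== RESULT ==
y | v | g | f | e | d
s | t | 7 | 2 | 7 | 3
t | t | 5 | 2 | 5 | 8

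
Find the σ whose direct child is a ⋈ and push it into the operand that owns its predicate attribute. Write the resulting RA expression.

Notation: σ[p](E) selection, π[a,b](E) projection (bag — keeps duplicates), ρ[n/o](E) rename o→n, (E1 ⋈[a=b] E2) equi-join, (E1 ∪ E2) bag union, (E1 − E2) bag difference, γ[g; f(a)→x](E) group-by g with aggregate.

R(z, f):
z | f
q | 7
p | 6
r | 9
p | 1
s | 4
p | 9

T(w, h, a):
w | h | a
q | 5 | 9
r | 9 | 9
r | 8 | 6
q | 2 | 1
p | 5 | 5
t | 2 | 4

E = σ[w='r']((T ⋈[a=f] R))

σ filters on w, owned by the left side.
E' = (σ[w='r'](T) ⋈[a=f] R)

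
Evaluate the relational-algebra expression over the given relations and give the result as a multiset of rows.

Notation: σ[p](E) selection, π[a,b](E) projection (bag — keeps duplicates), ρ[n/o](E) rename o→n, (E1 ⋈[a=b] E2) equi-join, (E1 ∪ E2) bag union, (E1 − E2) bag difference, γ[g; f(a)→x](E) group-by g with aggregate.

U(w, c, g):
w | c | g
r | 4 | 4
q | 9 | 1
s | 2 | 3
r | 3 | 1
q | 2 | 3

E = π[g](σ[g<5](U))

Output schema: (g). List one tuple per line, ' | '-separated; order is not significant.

Per-node cardinality:
  U → 5
  σ[g<5](U) → 5
  π[g](σ[g<5](U)) → 5

== RESULT ==
g
1
1
3
3
4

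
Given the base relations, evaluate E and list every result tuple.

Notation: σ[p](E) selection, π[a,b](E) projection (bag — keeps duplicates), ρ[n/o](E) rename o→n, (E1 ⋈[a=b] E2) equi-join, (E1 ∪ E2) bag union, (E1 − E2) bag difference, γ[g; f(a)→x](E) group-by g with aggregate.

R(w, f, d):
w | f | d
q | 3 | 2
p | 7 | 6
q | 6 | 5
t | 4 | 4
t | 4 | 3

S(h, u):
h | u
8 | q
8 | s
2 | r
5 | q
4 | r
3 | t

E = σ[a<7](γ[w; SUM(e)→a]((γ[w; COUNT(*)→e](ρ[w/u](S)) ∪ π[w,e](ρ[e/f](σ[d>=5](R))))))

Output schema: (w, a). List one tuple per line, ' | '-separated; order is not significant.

Row counts bottom-up:
  S → 6
  ρ[w/u](S) → 6
  γ[w; COUNT(*)→e](ρ[w/u](S)) → 4
  R → 5
  σ[d>=5](R) → 2
  ρ[e/f](σ[d>=5](R)) → 2
  π[w,e](ρ[e/f](σ[d>=5](R))) → 2
  (γ[w; COUNT(*)→e](ρ[w/u](S)) ∪ π[w,e](ρ[e/f](σ[d>=5](R)))) → 6
  γ[w; SUM(e)→a]((γ[w; COUNT(*)→e](ρ[w/u](S)) ∪ π[w,e](ρ[e/f](σ[d>=5](R))))) → 5
  σ[a<7](γ[w; SUM(e)→a]((γ[w; COUNT(*)→e](ρ[w/u](S)) ∪ π[w,e](ρ[e/f](σ[d>=5](R)))))) → 3

== RESULT ==
w | a
r | 2
s | 1
t | 1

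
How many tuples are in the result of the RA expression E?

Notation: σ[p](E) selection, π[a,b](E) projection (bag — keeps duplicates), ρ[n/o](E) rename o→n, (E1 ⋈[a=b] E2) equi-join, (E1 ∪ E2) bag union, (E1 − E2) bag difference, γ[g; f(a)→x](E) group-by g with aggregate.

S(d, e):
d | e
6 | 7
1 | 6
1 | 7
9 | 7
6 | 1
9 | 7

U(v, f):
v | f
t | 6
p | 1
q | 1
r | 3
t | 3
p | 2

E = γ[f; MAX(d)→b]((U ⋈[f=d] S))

Per-node cardinality:
  U → 6
  S → 6
  (U ⋈[f=d] S) → 6
  γ[f; MAX(d)→b]((U ⋈[f=d] S)) → 2

|E| = 2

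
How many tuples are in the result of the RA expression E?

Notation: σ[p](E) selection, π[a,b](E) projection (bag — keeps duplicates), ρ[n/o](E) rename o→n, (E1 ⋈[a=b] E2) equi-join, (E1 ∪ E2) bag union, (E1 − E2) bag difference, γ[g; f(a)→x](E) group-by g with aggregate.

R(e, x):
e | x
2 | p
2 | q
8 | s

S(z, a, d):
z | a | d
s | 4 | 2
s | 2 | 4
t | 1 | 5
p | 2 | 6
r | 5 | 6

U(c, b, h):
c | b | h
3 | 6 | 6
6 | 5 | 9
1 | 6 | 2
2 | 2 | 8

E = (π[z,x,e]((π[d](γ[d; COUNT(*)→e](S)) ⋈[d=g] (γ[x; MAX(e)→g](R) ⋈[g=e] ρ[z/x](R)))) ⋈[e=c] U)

Row counts bottom-up:
  S → 5
  γ[d; COUNT(*)→e](S) → 4
  π[d](γ[d; COUNT(*)→e](S)) → 4
  R → 3
  γ[x; MAX(e)→g](R) → 3
  R → 3
  ρ[z/x](R) → 3
  (γ[x; MAX(e)→g](R) ⋈[g=e] ρ[z/x](R)) → 5
  (π[d](γ[d; COUNT(*)→e](S)) ⋈[d=g] (γ[x; MAX(e)→g](R) ⋈[g=e] ρ[z/x](R))) → 4
  π[z,x,e]((π[d](γ[d; COUNT(*)→e](S)) ⋈[d=g] (γ[x; MAX(e)→g](R) ⋈[g=e] ρ[z/x](R)))) → 4
  U → 4
  (π[z,x,e]((π[d](γ[d; COUNT(*)→e](S)) ⋈[d=g] (γ[x; MAX(e)→g](R) ⋈[g=e] ρ[z/x](R)))) ⋈[e=c] U) → 4

|E| = 4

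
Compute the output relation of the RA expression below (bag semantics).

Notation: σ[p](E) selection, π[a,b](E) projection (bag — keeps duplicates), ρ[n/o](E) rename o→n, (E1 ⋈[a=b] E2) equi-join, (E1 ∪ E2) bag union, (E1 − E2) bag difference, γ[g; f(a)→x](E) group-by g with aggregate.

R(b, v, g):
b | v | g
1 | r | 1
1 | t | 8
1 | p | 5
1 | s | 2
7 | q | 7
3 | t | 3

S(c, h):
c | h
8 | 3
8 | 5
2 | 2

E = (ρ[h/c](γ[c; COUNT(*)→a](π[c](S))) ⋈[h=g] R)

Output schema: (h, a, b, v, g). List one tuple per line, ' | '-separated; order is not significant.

Subexpression sizes:
  S → 3
  π[c](S) → 3
  γ[c; COUNT(*)→a](π[c](S)) → 2
  ρ[h/c](γ[c; COUNT(*)→a](π[c](S))) → 2
  R → 6
  (ρ[h/c](γ[c; COUNT(*)→a](π[c](S))) ⋈[h=g] R) → 2

== RESULT ==
h | a | b | v | g
2 | 1 | 1 | s | 2
8 | 2 | 1 | t | 8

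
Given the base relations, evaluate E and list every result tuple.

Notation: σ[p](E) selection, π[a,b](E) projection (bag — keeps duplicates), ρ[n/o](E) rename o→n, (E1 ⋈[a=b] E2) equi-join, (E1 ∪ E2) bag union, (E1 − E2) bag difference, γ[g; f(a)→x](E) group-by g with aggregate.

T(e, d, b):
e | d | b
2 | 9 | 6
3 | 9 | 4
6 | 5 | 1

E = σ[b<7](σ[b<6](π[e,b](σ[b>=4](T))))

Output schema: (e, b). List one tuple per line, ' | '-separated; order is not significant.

Subexpression sizes:
  T → 3
  σ[b>=4](T) → 2
  π[e,b](σ[b>=4](T)) → 2
  σ[b<6](π[e,b](σ[b>=4](T))) → 1
  σ[b<7](σ[b<6](π[e,b](σ[b>=4](T)))) → 1

== RESULT ==
e | b
3 | 4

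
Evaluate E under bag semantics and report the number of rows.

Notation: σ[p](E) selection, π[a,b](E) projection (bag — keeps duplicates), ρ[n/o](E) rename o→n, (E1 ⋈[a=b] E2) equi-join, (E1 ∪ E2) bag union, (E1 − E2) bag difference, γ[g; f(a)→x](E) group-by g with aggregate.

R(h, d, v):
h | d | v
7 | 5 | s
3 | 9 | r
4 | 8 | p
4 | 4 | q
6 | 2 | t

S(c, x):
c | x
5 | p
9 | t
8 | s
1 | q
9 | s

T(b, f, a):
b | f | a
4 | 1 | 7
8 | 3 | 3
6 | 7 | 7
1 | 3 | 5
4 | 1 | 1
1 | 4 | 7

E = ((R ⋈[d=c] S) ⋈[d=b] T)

Row counts bottom-up:
  R → 5
  S → 5
  (R ⋈[d=c] S) → 4
  T → 6
  ((R ⋈[d=c] S) ⋈[d=b] T) → 1

|E| = 1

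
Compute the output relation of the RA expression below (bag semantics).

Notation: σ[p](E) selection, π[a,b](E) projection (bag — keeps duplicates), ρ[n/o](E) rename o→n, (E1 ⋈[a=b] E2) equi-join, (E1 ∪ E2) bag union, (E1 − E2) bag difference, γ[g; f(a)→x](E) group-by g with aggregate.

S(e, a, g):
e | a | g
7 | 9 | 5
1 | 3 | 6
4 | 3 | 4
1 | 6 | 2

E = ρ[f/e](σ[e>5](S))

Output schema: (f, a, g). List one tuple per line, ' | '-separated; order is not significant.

Stepwise |·|:
  S → 4
  σ[e>5](S) → 1
  ρ[f/e](σ[e>5](S)) → 1

== RESULT ==
f | a | g
7 | 9 | 5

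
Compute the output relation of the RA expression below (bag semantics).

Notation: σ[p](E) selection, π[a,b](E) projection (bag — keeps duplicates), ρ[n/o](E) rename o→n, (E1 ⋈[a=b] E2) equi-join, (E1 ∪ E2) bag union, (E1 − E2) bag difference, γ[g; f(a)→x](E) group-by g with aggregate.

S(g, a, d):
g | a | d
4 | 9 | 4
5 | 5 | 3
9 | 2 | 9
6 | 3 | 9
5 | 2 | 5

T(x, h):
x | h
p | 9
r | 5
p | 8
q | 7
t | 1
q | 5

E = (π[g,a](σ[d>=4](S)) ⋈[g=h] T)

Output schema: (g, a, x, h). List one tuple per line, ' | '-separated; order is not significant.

Per-node cardinality:
  S → 5
  σ[d>=4](S) → 4
  π[g,a](σ[d>=4](S)) → 4
  T → 6
  (π[g,a](σ[d>=4](S)) ⋈[g=h] T) → 3

== RESULT ==
g | a | x | h
5 | 2 | q | 5
5 | 2 | r | 5
9 | 2 | p | 9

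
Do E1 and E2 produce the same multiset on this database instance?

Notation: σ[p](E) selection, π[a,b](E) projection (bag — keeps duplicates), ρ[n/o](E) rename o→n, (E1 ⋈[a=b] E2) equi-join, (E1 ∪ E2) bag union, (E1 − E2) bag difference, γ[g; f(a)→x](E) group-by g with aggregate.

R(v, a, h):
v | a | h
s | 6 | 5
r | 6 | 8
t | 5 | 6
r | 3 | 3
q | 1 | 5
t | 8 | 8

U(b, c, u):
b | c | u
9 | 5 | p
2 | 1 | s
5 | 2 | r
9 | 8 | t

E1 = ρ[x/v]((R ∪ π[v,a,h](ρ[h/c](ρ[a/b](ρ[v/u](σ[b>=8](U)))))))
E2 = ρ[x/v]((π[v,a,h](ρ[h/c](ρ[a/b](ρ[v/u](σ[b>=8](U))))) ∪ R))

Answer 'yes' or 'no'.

E1 stepwise |·|:
  R → 6
  U → 4
  σ[b>=8](U) → 2
  ρ[v/u](σ[b>=8](U)) → 2
  ρ[a/b](ρ[v/u](σ[b>=8](U))) → 2
  ρ[h/c](ρ[a/b](ρ[v/u](σ[b>=8](U)))) → 2
  π[v,a,h](ρ[h/c](ρ[a/b](ρ[v/u](σ[b>=8](U))))) → 2
  (R ∪ π[v,a,h](ρ[h/c](ρ[a/b](ρ[v/u](σ[b>=8](U)))))) → 8
  ρ[x/v]((R ∪ π[v,a,h](ρ[h/c](ρ[a/b](ρ[v/u](σ[b>=8](U))))))) → 8
E2 stepwise |·|:
  U → 4
  σ[b>=8](U) → 2
  ρ[v/u](σ[b>=8](U)) → 2
  ρ[a/b](ρ[v/u](σ[b>=8](U))) → 2
  ρ[h/c](ρ[a/b](ρ[v/u](σ[b>=8](U)))) → 2
  π[v,a,h](ρ[h/c](ρ[a/b](ρ[v/u](σ[b>=8](U))))) → 2
  R → 6
  (π[v,a,h](ρ[h/c](ρ[a/b](ρ[v/u](σ[b>=8](U))))) ∪ R) → 8
  ρ[x/v]((π[v,a,h](ρ[h/c](ρ[a/b](ρ[v/u](σ[b>=8](U))))) ∪ R)) → 8

E1 and E2 produce the same multiset:
x | a | h
p | 9 | 5
q | 1 | 5
r | 3 | 3
r | 6 | 8
s | 6 | 5
t | 5 | 6
t | 8 | 8
t | 9 | 8

yes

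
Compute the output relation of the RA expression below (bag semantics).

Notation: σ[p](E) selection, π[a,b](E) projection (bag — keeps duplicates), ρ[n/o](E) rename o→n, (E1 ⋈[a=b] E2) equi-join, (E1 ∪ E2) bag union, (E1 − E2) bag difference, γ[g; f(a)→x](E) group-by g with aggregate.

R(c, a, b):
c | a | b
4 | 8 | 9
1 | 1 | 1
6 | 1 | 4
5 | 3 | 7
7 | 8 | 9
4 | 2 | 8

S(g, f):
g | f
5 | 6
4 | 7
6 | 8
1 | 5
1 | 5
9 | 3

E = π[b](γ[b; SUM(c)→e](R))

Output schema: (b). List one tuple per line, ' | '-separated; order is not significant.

Per-node cardinality:
  R → 6
  γ[b; SUM(c)→e](R) → 5
  π[b](γ[b; SUM(c)→e](R)) → 5

== RESULT ==
b
1
4
7
8
9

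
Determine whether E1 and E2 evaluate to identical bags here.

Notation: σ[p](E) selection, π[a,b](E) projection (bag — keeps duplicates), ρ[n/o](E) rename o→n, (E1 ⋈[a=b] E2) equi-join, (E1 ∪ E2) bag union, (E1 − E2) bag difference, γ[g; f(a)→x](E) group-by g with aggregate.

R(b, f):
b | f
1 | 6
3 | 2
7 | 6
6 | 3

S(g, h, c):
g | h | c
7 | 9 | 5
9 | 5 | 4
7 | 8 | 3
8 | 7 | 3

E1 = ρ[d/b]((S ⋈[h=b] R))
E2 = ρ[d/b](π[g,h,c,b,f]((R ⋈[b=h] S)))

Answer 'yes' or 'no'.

E1 row counts bottom-up:
  S → 4
  R → 4
  (S ⋈[h=b] R) → 1
  ρ[d/b]((S ⋈[h=b] R)) → 1
E2 row counts bottom-up:
  R → 4
  S → 4
  (R ⋈[b=h] S) → 1
  π[g,h,c,b,f]((R ⋈[b=h] S)) → 1
  ρ[d/b](π[g,h,c,b,f]((R ⋈[b=h] S))) → 1

E1 and E2 produce the same multiset:
g | h | c | d | f
8 | 7 | 3 | 7 | 6

yes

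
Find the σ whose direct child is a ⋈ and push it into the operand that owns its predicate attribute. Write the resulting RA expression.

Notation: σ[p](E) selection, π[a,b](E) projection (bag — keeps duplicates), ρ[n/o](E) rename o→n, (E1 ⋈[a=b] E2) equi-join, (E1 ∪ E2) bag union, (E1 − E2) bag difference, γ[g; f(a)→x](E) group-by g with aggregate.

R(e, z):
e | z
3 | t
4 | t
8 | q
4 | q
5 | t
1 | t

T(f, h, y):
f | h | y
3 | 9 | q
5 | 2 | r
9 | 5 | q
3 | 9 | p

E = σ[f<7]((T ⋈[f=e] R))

σ filters on f, owned by the left side.
E' = (σ[f<7](T) ⋈[f=e] R)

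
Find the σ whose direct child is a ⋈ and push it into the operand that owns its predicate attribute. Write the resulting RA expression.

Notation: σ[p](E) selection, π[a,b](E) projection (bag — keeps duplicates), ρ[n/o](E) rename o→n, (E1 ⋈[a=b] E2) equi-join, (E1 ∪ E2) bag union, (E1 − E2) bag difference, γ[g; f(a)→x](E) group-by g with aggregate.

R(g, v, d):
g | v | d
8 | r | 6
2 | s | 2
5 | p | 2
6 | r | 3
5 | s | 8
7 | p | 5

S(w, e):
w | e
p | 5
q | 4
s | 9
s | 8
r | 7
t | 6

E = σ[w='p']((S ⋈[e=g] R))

σ filters on w, owned by the left side.
E' = (σ[w='p'](S) ⋈[e=g] R)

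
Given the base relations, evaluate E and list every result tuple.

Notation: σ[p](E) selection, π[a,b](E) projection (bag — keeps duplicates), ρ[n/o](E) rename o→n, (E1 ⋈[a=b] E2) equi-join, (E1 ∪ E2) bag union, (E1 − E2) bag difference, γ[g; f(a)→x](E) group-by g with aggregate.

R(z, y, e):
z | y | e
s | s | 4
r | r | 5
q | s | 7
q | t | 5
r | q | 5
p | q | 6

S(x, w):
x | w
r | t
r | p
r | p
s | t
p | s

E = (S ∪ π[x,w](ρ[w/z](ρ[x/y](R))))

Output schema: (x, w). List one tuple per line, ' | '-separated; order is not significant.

Per-node cardinality:
  S → 5
  R → 6
  ρ[x/y](R) → 6
  ρ[w/z](ρ[x/y](R)) → 6
  π[x,w](ρ[w/z](ρ[x/y](R))) → 6
  (S ∪ π[x,w](ρ[w/z](ρ[x/y](R)))) → 11

== RESULT ==
x | w
p | s
q | p
q | r
r | p
r | p
r | r
r | t
s | q
s | s
s | t
t | q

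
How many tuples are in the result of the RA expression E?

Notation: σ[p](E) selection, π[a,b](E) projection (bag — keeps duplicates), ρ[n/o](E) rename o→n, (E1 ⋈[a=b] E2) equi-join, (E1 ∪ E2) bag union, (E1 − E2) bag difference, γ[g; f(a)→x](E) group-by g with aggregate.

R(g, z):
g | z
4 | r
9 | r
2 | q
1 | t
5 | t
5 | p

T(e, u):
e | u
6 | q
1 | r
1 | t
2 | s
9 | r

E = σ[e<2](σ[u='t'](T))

Subexpression sizes:
  T → 5
  σ[u='t'](T) → 1
  σ[e<2](σ[u='t'](T)) → 1

|E| = 1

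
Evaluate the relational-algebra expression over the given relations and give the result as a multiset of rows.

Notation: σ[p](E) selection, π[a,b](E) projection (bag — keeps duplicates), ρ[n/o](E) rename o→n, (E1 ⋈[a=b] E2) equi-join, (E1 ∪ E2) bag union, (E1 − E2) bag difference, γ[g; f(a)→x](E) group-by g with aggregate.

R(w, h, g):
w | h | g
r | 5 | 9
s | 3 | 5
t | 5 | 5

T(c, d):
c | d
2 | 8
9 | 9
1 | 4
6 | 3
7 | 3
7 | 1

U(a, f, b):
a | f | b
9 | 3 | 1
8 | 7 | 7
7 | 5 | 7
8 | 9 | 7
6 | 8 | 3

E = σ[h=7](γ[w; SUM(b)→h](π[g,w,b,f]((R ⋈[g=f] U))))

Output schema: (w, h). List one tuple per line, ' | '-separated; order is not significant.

Per-node cardinality:
  R → 3
  U → 5
  (R ⋈[g=f] U) → 3
  π[g,w,b,f]((R ⋈[g=f] U)) → 3
  γ[w; SUM(b)→h](π[g,w,b,f]((R ⋈[g=f] U))) → 3
  σ[h=7](γ[w; SUM(b)→h](π[g,w,b,f]((R ⋈[g=f] U)))) → 3

== RESULT ==
w | h
r | 7
s | 7
t | 7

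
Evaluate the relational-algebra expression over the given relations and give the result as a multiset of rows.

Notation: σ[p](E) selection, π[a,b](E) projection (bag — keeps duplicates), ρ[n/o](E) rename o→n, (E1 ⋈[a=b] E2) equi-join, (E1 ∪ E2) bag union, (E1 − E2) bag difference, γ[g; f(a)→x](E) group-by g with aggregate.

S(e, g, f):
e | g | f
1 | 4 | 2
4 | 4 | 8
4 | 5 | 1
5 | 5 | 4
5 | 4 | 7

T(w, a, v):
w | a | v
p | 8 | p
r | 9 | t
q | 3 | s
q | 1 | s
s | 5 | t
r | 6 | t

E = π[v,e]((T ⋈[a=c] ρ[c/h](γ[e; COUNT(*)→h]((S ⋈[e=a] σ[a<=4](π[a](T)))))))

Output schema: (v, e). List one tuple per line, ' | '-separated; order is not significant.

Per-node cardinality:
  T → 6
  S → 5
  T → 6
  π[a](T) → 6
  σ[a<=4](π[a](T)) → 2
  (S ⋈[e=a] σ[a<=4](π[a](T))) → 1
  γ[e; COUNT(*)→h]((S ⋈[e=a] σ[a<=4](π[a](T)))) → 1
  ρ[c/h](γ[e; COUNT(*)→h]((S ⋈[e=a] σ[a<=4](π[a](T))))) → 1
  (T ⋈[a=c] ρ[c/h](γ[e; COUNT(*)→h]((S ⋈[e=a] σ[a<=4](π[a](T)))))) → 1
  π[v,e]((T ⋈[a=c] ρ[c/h](γ[e; COUNT(*)→h]((S ⋈[e=a] σ[a<=4](π[a](T))))))) → 1

== RESULT ==
v | e
s | 1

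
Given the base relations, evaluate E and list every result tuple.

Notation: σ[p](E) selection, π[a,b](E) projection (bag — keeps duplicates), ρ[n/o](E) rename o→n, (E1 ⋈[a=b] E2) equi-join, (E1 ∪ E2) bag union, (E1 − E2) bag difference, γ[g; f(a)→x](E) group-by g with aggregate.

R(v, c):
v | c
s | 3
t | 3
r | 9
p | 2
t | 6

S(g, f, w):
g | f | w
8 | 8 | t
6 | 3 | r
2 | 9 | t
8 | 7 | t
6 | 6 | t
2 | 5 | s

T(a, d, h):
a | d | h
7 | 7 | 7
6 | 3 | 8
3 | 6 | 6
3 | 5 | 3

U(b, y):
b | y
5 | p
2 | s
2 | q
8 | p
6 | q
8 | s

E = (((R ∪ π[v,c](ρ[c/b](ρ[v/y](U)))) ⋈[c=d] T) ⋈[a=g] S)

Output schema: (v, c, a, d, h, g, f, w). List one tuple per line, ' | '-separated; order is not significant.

Per-node cardinality:
  R → 5
  U → 6
  ρ[v/y](U) → 6
  ρ[c/b](ρ[v/y](U)) → 6
  π[v,c](ρ[c/b](ρ[v/y](U))) → 6
  (R ∪ π[v,c](ρ[c/b](ρ[v/y](U)))) → 11
  T → 4
  ((R ∪ π[v,c](ρ[c/b](ρ[v/y](U)))) ⋈[c=d] T) → 5
  S → 6
  (((R ∪ π[v,c](ρ[c/b](ρ[v/y](U)))) ⋈[c=d] T) ⋈[a=g] S) → 4

== RESULT ==
v | c | a | d | h | g | f | w
s | 3 | 6 | 3 | 8 | 6 | 3 | r
s | 3 | 6 | 3 | 8 | 6 | 6 | t
t | 3 | 6 | 3 | 8 | 6 | 3 | r
t | 3 | 6 | 3 | 8 | 6 | 6 | t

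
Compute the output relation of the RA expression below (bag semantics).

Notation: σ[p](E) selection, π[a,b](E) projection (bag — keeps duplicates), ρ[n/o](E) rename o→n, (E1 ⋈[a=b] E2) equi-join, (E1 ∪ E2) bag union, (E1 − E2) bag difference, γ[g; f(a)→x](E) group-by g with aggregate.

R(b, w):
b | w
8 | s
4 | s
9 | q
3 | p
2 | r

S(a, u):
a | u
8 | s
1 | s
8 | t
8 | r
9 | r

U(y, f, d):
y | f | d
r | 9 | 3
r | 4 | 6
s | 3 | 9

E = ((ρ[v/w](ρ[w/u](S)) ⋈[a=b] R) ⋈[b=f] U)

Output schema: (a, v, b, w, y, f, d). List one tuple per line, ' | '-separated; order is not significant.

Per-node cardinality:
  S → 5
  ρ[w/u](S) → 5
  ρ[v/w](ρ[w/u](S)) → 5
  R → 5
  (ρ[v/w](ρ[w/u](S)) ⋈[a=b] R) → 4
  U → 3
  ((ρ[v/w](ρ[w/u](S)) ⋈[a=b] R) ⋈[b=f] U) → 1

== RESULT ==
a | v | b | w | y | f | d
9 | r | 9 | q | r | 9 | 3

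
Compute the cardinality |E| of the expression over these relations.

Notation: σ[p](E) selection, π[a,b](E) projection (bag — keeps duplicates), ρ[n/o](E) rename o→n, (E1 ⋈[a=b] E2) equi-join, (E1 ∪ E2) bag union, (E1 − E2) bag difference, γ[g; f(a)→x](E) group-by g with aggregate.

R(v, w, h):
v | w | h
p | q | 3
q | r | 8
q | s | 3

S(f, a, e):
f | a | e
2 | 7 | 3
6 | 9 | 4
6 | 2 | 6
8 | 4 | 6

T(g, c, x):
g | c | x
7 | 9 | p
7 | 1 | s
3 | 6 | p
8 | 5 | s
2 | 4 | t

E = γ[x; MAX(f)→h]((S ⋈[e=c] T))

Stepwise |·|:
  S → 4
  T → 5
  (S ⋈[e=c] T) → 3
  γ[x; MAX(f)→h]((S ⋈[e=c] T)) → 2

|E| = 2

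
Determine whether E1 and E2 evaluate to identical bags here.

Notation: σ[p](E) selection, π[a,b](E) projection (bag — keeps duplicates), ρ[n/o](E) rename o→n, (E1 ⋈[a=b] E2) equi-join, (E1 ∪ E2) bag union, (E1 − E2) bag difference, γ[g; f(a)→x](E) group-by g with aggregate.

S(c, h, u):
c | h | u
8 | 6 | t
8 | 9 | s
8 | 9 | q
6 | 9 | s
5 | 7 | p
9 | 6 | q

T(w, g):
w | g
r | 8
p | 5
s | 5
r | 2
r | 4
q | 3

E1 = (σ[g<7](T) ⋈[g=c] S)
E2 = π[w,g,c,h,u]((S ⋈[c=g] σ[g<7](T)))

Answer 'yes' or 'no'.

E1 row counts bottom-up:
  T → 6
  σ[g<7](T) → 5
  S → 6
  (σ[g<7](T) ⋈[g=c] S) → 2
E2 row counts bottom-up:
  S → 6
  T → 6
  σ[g<7](T) → 5
  (S ⋈[c=g] σ[g<7](T)) → 2
  π[w,g,c,h,u]((S ⋈[c=g] σ[g<7](T))) → 2

E1 and E2 produce the same multiset:
w | g | c | h | u
p | 5 | 5 | 7 | p
s | 5 | 5 | 7 | p

yes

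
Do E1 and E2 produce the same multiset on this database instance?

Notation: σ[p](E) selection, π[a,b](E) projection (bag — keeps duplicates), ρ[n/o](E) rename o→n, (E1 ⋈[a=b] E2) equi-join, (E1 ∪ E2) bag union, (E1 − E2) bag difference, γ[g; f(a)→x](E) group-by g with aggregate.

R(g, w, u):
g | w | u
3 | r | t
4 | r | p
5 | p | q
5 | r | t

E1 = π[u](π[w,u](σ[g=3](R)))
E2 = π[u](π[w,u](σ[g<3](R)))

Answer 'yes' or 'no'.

E1 per-node cardinality:
  R → 4
  σ[g=3](R) → 1
  π[w,u](σ[g=3](R)) → 1
  π[u](π[w,u](σ[g=3](R))) → 1
E2 per-node cardinality:
  R → 4
  σ[g<3](R) → 0
  π[w,u](σ[g<3](R)) → 0
  π[u](π[w,u](σ[g<3](R))) → 0

E1 result:
u
t
E2 result:
u
(0 rows)
Witness: ('t',) appears 1× in E1 but 0× in E2.

no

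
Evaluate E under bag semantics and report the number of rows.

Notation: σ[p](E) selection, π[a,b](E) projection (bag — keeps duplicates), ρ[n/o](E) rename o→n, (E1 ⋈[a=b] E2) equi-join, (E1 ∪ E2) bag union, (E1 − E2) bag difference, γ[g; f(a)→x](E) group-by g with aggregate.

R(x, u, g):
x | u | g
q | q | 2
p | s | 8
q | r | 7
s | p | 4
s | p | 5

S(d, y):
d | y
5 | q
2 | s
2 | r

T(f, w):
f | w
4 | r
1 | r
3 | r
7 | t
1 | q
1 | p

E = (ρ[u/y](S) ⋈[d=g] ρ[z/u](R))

Per-node cardinality:
  S → 3
  ρ[u/y](S) → 3
  R → 5
  ρ[z/u](R) → 5
  (ρ[u/y](S) ⋈[d=g] ρ[z/u](R)) → 3

|E| = 3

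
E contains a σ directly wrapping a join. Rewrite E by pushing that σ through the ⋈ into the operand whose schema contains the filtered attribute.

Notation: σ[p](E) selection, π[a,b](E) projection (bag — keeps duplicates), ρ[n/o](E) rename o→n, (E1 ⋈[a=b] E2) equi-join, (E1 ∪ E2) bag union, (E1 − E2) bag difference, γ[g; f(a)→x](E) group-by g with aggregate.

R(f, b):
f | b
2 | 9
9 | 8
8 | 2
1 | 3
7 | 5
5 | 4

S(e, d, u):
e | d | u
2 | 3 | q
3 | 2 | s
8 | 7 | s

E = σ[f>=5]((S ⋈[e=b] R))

σ filters on f, owned by the right side.
E' = (S ⋈[e=b] σ[f>=5](R))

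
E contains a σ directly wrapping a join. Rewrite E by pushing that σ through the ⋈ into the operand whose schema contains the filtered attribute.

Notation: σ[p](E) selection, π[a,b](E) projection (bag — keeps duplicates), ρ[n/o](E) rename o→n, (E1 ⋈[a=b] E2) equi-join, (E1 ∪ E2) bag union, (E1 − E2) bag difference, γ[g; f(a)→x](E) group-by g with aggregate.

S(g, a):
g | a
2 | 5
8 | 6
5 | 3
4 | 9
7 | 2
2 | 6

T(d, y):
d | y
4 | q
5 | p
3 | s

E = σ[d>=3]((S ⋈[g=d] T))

σ filters on d, owned by the right side.
E' = (S ⋈[g=d] σ[d>=3](T))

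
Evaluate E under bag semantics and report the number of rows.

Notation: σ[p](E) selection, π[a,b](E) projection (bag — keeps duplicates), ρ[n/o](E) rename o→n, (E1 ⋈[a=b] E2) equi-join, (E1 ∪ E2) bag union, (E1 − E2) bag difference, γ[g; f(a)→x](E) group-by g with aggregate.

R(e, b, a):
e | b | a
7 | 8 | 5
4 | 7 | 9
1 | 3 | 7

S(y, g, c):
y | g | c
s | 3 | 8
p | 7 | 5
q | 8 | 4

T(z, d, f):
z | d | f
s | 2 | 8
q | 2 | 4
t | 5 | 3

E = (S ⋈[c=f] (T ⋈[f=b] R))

Stepwise |·|:
  S → 3
  T → 3
  R → 3
  (T ⋈[f=b] R) → 2
  (S ⋈[c=f] (T ⋈[f=b] R)) → 1

|E| = 1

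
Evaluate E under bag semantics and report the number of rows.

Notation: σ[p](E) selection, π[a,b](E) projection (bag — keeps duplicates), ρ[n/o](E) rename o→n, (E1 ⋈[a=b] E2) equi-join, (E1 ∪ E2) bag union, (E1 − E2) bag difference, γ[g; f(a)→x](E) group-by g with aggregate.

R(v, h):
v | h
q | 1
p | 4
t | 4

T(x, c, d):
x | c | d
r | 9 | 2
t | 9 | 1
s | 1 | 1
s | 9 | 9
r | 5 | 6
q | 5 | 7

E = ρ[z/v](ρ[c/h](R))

Stepwise |·|:
  R → 3
  ρ[c/h](R) → 3
  ρ[z/v](ρ[c/h](R)) → 3

|E| = 3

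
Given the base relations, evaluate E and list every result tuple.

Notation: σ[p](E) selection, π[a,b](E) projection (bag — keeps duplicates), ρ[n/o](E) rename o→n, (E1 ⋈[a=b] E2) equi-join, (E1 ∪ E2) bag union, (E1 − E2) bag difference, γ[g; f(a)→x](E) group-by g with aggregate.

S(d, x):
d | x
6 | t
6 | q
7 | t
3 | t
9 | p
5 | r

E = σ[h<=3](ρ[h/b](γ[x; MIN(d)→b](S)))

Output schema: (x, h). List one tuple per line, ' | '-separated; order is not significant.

Subexpression sizes:
  S → 6
  γ[x; MIN(d)→b](S) → 4
  ρ[h/b](γ[x; MIN(d)→b](S)) → 4
  σ[h<=3](ρ[h/b](γ[x; MIN(d)→b](S))) → 1

== RESULT ==
x | h
t | 3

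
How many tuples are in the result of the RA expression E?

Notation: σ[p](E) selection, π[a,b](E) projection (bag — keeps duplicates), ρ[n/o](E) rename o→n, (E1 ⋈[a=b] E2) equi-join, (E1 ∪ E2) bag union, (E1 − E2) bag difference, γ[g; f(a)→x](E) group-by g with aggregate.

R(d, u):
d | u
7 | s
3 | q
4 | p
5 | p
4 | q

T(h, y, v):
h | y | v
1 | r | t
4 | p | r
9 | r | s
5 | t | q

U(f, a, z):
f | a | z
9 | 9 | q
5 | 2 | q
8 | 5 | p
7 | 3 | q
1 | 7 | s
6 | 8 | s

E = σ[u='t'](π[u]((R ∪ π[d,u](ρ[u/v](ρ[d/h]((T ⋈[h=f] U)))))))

Row counts bottom-up:
  R → 5
  T → 4
  U → 6
  (T ⋈[h=f] U) → 3
  ρ[d/h]((T ⋈[h=f] U)) → 3
  ρ[u/v](ρ[d/h]((T ⋈[h=f] U))) → 3
  π[d,u](ρ[u/v](ρ[d/h]((T ⋈[h=f] U)))) → 3
  (R ∪ π[d,u](ρ[u/v](ρ[d/h]((T ⋈[h=f] U))))) → 8
  π[u]((R ∪ π[d,u](ρ[u/v](ρ[d/h]((T ⋈[h=f] U)))))) → 8
  σ[u='t'](π[u]((R ∪ π[d,u](ρ[u/v](ρ[d/h]((T ⋈[h=f] U))))))) → 1

|E| = 1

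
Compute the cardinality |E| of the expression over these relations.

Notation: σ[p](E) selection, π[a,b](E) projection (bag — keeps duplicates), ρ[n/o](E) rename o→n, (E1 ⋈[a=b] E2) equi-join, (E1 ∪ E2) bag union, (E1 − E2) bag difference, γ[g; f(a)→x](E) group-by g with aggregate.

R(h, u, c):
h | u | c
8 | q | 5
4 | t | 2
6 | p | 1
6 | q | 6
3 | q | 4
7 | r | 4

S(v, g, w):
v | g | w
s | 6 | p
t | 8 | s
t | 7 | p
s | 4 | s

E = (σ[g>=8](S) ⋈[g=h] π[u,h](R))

Row counts bottom-up:
  S → 4
  σ[g>=8](S) → 1
  R → 6
  π[u,h](R) → 6
  (σ[g>=8](S) ⋈[g=h] π[u,h](R)) → 1

|E| = 1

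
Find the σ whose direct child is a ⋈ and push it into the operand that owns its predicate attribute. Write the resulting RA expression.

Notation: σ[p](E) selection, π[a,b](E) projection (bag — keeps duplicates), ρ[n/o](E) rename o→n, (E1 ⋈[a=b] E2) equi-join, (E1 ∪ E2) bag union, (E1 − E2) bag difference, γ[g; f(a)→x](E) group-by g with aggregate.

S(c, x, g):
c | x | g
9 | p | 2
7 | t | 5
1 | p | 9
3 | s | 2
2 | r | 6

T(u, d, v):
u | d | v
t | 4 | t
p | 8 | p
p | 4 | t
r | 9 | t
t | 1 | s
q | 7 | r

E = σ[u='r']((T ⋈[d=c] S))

σ filters on u, owned by the left side.
E' = (σ[u='r'](T) ⋈[d=c] S)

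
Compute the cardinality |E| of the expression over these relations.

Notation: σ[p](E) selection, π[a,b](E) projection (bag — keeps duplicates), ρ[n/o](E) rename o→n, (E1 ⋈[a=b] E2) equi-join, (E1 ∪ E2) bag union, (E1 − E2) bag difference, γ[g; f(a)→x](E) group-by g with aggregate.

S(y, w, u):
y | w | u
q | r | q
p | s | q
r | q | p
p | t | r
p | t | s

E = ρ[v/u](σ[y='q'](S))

Per-node cardinality:
  S → 5
  σ[y='q'](S) → 1
  ρ[v/u](σ[y='q'](S)) → 1

|E| = 1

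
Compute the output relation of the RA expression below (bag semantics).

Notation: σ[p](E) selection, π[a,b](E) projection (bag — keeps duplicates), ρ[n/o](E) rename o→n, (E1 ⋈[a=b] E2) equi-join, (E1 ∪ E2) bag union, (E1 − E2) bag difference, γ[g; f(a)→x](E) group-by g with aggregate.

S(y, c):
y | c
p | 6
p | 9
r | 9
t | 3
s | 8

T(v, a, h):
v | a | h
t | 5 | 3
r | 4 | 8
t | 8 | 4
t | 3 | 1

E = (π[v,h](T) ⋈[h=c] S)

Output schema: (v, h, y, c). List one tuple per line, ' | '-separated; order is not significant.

Row counts bottom-up:
  T → 4
  π[v,h](T) → 4
  S → 5
  (π[v,h](T) ⋈[h=c] S) → 2

== RESULT ==
v | h | y | c
r | 8 | s | 8
t | 3 | t | 3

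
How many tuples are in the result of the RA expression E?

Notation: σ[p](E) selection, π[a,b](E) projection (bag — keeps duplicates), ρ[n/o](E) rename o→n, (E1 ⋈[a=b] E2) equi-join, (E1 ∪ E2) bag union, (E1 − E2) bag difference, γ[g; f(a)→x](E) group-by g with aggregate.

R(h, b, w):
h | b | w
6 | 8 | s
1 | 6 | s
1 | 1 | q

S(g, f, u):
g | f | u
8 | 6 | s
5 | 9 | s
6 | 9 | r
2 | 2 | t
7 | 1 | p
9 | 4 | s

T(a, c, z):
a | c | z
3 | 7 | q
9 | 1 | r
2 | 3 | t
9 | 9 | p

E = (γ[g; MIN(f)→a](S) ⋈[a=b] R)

Subexpression sizes:
  S → 6
  γ[g; MIN(f)→a](S) → 6
  R → 3
  (γ[g; MIN(f)→a](S) ⋈[a=b] R) → 2

|E| = 2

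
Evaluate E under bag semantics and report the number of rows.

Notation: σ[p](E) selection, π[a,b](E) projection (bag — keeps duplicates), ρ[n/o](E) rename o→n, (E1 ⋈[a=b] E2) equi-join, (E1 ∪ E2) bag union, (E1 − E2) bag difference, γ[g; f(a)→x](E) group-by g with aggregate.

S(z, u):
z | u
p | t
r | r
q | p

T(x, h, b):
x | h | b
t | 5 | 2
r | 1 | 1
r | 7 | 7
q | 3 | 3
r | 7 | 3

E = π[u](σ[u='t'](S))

Stepwise |·|:
  S → 3
  σ[u='t'](S) → 1
  π[u](σ[u='t'](S)) → 1

|E| = 1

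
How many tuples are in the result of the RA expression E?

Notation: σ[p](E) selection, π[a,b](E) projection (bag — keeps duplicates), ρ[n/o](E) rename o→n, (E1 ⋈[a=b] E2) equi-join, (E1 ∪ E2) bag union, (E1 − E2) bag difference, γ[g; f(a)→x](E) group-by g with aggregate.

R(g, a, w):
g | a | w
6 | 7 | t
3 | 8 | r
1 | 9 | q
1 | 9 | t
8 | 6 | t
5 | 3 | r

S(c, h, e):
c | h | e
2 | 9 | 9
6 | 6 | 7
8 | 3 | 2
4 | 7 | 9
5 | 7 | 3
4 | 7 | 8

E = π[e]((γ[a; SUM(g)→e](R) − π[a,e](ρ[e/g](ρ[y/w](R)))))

Stepwise |·|:
  R → 6
  γ[a; SUM(g)→e](R) → 5
  R → 6
  ρ[y/w](R) → 6
  ρ[e/g](ρ[y/w](R)) → 6
  π[a,e](ρ[e/g](ρ[y/w](R))) → 6
  (γ[a; SUM(g)→e](R) − π[a,e](ρ[e/g](ρ[y/w](R)))) → 1
  π[e]((γ[a; SUM(g)→e](R) − π[a,e](ρ[e/g](ρ[y/w](R))))) → 1

|E| = 1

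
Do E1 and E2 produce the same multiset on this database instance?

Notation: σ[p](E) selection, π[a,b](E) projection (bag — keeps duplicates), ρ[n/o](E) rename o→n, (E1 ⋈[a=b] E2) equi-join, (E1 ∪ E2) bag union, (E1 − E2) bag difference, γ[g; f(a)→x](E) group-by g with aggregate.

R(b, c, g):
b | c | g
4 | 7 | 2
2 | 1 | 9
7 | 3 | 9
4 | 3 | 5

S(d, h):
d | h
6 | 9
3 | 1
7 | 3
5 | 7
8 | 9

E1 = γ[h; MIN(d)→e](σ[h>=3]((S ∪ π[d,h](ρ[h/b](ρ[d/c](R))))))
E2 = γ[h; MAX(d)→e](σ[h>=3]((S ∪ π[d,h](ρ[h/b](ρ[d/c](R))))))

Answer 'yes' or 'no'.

E1 subexpression sizes:
  S → 5
  R → 4
  ρ[d/c](R) → 4
  ρ[h/b](ρ[d/c](R)) → 4
  π[d,h](ρ[h/b](ρ[d/c](R))) → 4
  (S ∪ π[d,h](ρ[h/b](ρ[d/c](R)))) → 9
  σ[h>=3]((S ∪ π[d,h](ρ[h/b](ρ[d/c](R))))) → 7
  γ[h; MIN(d)→e](σ[h>=3]((S ∪ π[d,h](ρ[h/b](ρ[d/c](R)))))) → 4
E2 subexpression sizes:
  S → 5
  R → 4
  ρ[d/c](R) → 4
  ρ[h/b](ρ[d/c](R)) → 4
  π[d,h](ρ[h/b](ρ[d/c](R))) → 4
  (S ∪ π[d,h](ρ[h/b](ρ[d/c](R)))) → 9
  σ[h>=3]((S ∪ π[d,h](ρ[h/b](ρ[d/c](R))))) → 7
  γ[h; MAX(d)→e](σ[h>=3]((S ∪ π[d,h](ρ[h/b](ρ[d/c](R)))))) → 4

E1 result:
h | e
3 | 7
4 | 3
7 | 3
9 | 6
E2 result:
h | e
3 | 7
4 | 7
7 | 5
9 | 8
Witness: (4, 3) appears 1× in E1 but 0× in E2.

no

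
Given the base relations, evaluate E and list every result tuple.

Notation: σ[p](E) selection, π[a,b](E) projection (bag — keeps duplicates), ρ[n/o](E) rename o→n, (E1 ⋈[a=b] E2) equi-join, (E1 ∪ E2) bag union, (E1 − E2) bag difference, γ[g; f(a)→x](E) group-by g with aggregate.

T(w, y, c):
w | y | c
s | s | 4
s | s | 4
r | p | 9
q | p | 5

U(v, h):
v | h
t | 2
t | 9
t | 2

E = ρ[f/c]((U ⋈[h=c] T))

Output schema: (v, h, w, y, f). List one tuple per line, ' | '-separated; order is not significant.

Stepwise |·|:
  U → 3
  T → 4
  (U ⋈[h=c] T) → 1
  ρ[f/c]((U ⋈[h=c] T)) → 1

== RESULT ==
v | h | w | y | f
t | 9 | r | p | 9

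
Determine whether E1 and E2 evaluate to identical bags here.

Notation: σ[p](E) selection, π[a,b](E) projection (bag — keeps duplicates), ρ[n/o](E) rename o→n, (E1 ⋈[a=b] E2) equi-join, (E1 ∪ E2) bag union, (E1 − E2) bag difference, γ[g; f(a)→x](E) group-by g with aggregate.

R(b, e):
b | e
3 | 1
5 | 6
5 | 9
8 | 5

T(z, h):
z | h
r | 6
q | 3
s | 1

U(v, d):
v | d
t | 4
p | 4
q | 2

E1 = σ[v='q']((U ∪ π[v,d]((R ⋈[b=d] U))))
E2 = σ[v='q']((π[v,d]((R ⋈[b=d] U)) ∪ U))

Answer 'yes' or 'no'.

E1 per-node cardinality:
  U → 3
  R → 4
  U → 3
  (R ⋈[b=d] U) → 0
  π[v,d]((R ⋈[b=d] U)) → 0
  (U ∪ π[v,d]((R ⋈[b=d] U))) → 3
  σ[v='q']((U ∪ π[v,d]((R ⋈[b=d] U)))) → 1
E2 per-node cardinality:
  R → 4
  U → 3
  (R ⋈[b=d] U) → 0
  π[v,d]((R ⋈[b=d] U)) → 0
  U → 3
  (π[v,d]((R ⋈[b=d] U)) ∪ U) → 3
  σ[v='q']((π[v,d]((R ⋈[b=d] U)) ∪ U)) → 1

E1 and E2 produce the same multiset:
v | d
q | 2

yes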